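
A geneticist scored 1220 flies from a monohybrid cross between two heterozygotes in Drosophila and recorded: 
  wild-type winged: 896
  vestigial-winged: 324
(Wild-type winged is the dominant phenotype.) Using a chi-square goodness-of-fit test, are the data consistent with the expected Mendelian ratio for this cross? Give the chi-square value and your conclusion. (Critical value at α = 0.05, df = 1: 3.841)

1.578; consistent

For a monohybrid cross between heterozygotes with complete dominance, the expected phenotypic ratio is 3:1.
Total ratio parts = 4. Expected numbers out of 1220:
  wild-type winged: 1220 × 3/4 = 915
  vestigial-winged: 1220 × 1/4 = 305
χ² = Σ (O − E)² / E
  wild-type winged: (896 − 915)² / 915 = 0.3945
  vestigial-winged: (324 − 305)² / 305 = 1.1836
χ² = 0.3945 + 1.1836 = 1.5781 ≈ 1.578
Degrees of freedom = 2 − 1 = 1; critical value at α = 0.05 is 3.841.
Since 1.578 < 3.841, we fail to reject the null hypothesis — the data are consistent with the 3:1 ratio.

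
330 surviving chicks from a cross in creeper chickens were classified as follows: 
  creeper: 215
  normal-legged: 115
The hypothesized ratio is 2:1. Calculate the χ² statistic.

0.341

Under the 2:1 hypothesis (Σ ratio = 3, N = 330):
  creeper: 330 × 2/3 = 220
  normal-legged: 330 × 1/3 = 110
χ² = Σ (O − E)² / E
  creeper: (215 − 220)² / 220 = 0.1136
  normal-legged: (115 − 110)² / 110 = 0.2273
χ² = 0.1136 + 0.2273 = 0.3409 ≈ 0.341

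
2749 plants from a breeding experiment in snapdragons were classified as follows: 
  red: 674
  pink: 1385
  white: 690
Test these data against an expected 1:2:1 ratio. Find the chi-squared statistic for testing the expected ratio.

0.347

Expected counts for N = 2749 under a 1:2:1 ratio (total parts = 4):
  red: 2749 × 1/4 = 687.25
  pink: 2749 × 2/4 = 1374.5
  white: 2749 × 1/4 = 687.25
χ² = Σ (O − E)² / E
  red: (674 − 687.25)² / 687.25 = 0.2555
  pink: (1385 − 1374.5)² / 1374.5 = 0.0802
  white: (690 − 687.25)² / 687.25 = 0.0110
χ² = 0.2555 + 0.0802 + 0.0110 = 0.3467 ≈ 0.347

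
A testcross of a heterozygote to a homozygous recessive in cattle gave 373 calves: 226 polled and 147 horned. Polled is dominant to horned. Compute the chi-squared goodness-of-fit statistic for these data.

16.732

A testcross of a heterozygote (Aa × aa) gives a 1:1 phenotypic ratio.
Under the 1:1 hypothesis (Σ ratio = 2, N = 373):
  polled: 373 × 1/2 = 186.5
  horned: 373 × 1/2 = 186.5
χ² = Σ (O − E)² / E
  polled: (226 − 186.5)² / 186.5 = 8.3660
  horned: (147 − 186.5)² / 186.5 = 8.3660
χ² = 8.3660 + 8.3660 = 16.732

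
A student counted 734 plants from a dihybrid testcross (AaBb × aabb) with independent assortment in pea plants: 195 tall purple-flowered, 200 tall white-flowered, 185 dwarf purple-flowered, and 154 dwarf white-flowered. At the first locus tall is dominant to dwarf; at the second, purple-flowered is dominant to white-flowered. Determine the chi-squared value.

6.959

A dihybrid testcross with independent assortment gives a 1:1:1:1 ratio.
Total ratio parts = 4. Expected numbers out of 734:
  tall purple-flowered: 734 × 1/4 = 183.5
  tall white-flowered: 734 × 1/4 = 183.5
  dwarf purple-flowered: 734 × 1/4 = 183.5
  dwarf white-flowered: 734 × 1/4 = 183.5
χ² = Σ (O − E)² / E
  tall purple-flowered: (195 − 183.5)² / 183.5 = 0.7207
  tall white-flowered: (200 − 183.5)² / 183.5 = 1.4837
  dwarf purple-flowered: (185 − 183.5)² / 183.5 = 0.0123
  dwarf white-flowered: (154 − 183.5)² / 183.5 = 4.7425
χ² = 0.7207 + 1.4837 + 0.0123 + 4.7425 = 6.9592 ≈ 6.959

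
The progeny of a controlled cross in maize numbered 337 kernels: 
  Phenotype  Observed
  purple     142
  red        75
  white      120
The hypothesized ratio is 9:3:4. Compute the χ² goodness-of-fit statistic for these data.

Under the 9:3:4 hypothesis (Σ ratio = 16, N = 337):
  purple: 337 × 9/16 = 189.5625
  red: 337 × 3/16 = 63.1875
  white: 337 × 4/16 = 84.25
χ² = Σ (O − E)² / E
  purple: (142 − 189.5625)² / 189.5625 = 11.9337
  red: (75 − 63.1875)² / 63.1875 = 2.2083
  white: (120 − 84.25)² / 84.25 = 15.1699
χ² = 11.9337 + 2.2083 + 15.1699 = 29.3119 ≈ 29.312

29.312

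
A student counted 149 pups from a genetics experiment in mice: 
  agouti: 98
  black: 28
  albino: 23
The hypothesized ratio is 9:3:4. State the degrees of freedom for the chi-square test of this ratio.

2

A goodness-of-fit test with 3 phenotype classes has df = 3 − 1 = 2.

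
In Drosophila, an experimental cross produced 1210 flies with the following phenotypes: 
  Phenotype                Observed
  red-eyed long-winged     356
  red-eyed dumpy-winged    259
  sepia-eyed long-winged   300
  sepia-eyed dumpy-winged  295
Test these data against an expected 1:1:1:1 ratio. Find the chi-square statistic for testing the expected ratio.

15.924

Under the 1:1:1:1 hypothesis (Σ ratio = 4, N = 1210):
  red-eyed long-winged: 1210 × 1/4 = 302.5
  red-eyed dumpy-winged: 1210 × 1/4 = 302.5
  sepia-eyed long-winged: 1210 × 1/4 = 302.5
  sepia-eyed dumpy-winged: 1210 × 1/4 = 302.5
χ² = Σ (O − E)² / E
  red-eyed long-winged: (356 − 302.5)² / 302.5 = 9.4620
  red-eyed dumpy-winged: (259 − 302.5)² / 302.5 = 6.2554
  sepia-eyed long-winged: (300 − 302.5)² / 302.5 = 0.0207
  sepia-eyed dumpy-winged: (295 − 302.5)² / 302.5 = 0.1860
χ² = 9.4620 + 6.2554 + 0.0207 + 0.1860 = 15.9241 ≈ 15.924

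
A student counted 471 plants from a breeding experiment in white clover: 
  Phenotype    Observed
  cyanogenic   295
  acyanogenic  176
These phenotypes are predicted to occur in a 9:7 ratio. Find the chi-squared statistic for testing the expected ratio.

7.797

The 9:7 ratio has 16 parts, so with N = 471 the expected counts are:
  cyanogenic: 471 × 9/16 = 264.9375
  acyanogenic: 471 × 7/16 = 206.0625
χ² = Σ (O − E)² / E
  cyanogenic: (295 − 264.9375)² / 264.9375 = 3.4112
  acyanogenic: (176 − 206.0625)² / 206.0625 = 4.3858
χ² = 3.4112 + 4.3858 = 7.797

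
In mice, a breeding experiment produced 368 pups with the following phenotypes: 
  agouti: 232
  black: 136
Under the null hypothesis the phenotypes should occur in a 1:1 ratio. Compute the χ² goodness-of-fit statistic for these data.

Under the 1:1 hypothesis (Σ ratio = 2, N = 368):
  agouti: 368 × 1/2 = 184
  black: 368 × 1/2 = 184
χ² = Σ (O − E)² / E
  agouti: (232 − 184)² / 184 = 12.5217
  black: (136 − 184)² / 184 = 12.5217
χ² = 12.5217 + 12.5217 = 25.0434 ≈ 25.043

25.043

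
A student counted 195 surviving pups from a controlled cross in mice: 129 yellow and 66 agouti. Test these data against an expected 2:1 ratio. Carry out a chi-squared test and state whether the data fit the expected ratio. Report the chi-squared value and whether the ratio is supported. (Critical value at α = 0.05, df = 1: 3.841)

0.023; consistent

The 2:1 ratio has 3 parts, so with N = 195 the expected counts are:
  yellow: 195 × 2/3 = 130
  agouti: 195 × 1/3 = 65
χ² = Σ (O − E)² / E
  yellow: (129 − 130)² / 130 = 0.0077
  agouti: (66 − 65)² / 65 = 0.0154
χ² = 0.0077 + 0.0154 = 0.0231 ≈ 0.023
Degrees of freedom = 2 − 1 = 1; critical value at α = 0.05 is 3.841.
Since 0.023 < 3.841, we fail to reject the null hypothesis — the data are consistent with the 2:1 ratio.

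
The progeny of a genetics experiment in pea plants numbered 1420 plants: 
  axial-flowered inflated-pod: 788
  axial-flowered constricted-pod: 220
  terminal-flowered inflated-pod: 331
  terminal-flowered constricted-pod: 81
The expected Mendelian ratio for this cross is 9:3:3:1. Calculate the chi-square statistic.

Total ratio parts = 16. Expected numbers out of 1420:
  axial-flowered inflated-pod: 1420 × 9/16 = 798.75
  axial-flowered constricted-pod: 1420 × 3/16 = 266.25
  terminal-flowered inflated-pod: 1420 × 3/16 = 266.25
  terminal-flowered constricted-pod: 1420 × 1/16 = 88.75
χ² = Σ (O − E)² / E
  axial-flowered inflated-pod: (788 − 798.75)² / 798.75 = 0.1447
  axial-flowered constricted-pod: (220 − 266.25)² / 266.25 = 8.0340
  terminal-flowered inflated-pod: (331 − 266.25)² / 266.25 = 15.7467
  terminal-flowered constricted-pod: (81 − 88.75)² / 88.75 = 0.6768
χ² = 0.1447 + 8.0340 + 15.7467 + 0.6768 = 24.6022 ≈ 24.602

24.602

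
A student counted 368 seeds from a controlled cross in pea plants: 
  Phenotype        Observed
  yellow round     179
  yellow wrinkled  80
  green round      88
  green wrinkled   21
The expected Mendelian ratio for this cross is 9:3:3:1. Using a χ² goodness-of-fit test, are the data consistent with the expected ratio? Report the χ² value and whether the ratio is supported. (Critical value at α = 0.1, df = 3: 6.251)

Expected counts for N = 368 under a 9:3:3:1 ratio (total parts = 16):
  yellow round: 368 × 9/16 = 207
  yellow wrinkled: 368 × 3/16 = 69
  green round: 368 × 3/16 = 69
  green wrinkled: 368 × 1/16 = 23
χ² = Σ (O − E)² / E
  yellow round: (179 − 207)² / 207 = 3.7874
  yellow wrinkled: (80 − 69)² / 69 = 1.7536
  green round: (88 − 69)² / 69 = 5.2319
  green wrinkled: (21 − 23)² / 23 = 0.1739
χ² = 3.7874 + 1.7536 + 5.2319 + 0.1739 = 10.9468 ≈ 10.947
Degrees of freedom = 4 − 1 = 3; critical value at α = 0.1 is 6.251.
Since 10.947 > 6.251, we reject the null hypothesis — the data do not fit the 9:3:3:1 ratio.

10.947; not consistent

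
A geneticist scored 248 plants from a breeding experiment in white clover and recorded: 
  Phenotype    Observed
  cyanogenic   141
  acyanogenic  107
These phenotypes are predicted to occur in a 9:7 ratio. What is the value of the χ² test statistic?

The 9:7 ratio has 16 parts, so with N = 248 the expected counts are:
  cyanogenic: 248 × 9/16 = 139.5
  acyanogenic: 248 × 7/16 = 108.5
χ² = Σ (O − E)² / E
  cyanogenic: (141 − 139.5)² / 139.5 = 0.0161
  acyanogenic: (107 − 108.5)² / 108.5 = 0.0207
χ² = 0.0161 + 0.0207 = 0.0368 ≈ 0.037

0.037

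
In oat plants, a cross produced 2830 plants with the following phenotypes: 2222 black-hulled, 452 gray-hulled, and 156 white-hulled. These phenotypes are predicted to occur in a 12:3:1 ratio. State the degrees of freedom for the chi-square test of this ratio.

2

A goodness-of-fit test with 3 phenotype classes has df = 3 − 1 = 2.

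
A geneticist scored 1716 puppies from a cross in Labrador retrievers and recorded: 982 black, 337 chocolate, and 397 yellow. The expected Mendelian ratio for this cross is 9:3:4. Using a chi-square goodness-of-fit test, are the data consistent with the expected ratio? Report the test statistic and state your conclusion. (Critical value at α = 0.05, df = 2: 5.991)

Expected counts for N = 1716 under a 9:3:4 ratio (total parts = 16):
  black: 1716 × 9/16 = 965.25
  chocolate: 1716 × 3/16 = 321.75
  yellow: 1716 × 4/16 = 429
χ² = Σ (O − E)² / E
  black: (982 − 965.25)² / 965.25 = 0.2907
  chocolate: (337 − 321.75)² / 321.75 = 0.7228
  yellow: (397 − 429)² / 429 = 2.3869
χ² = 0.2907 + 0.7228 + 2.3869 = 3.4004 ≈ 3.400
Degrees of freedom = 3 − 1 = 2; critical value at α = 0.05 is 5.991.
Since 3.400 < 5.991, we fail to reject the null hypothesis — the data are consistent with the 9:3:4 ratio.

3.400; consistent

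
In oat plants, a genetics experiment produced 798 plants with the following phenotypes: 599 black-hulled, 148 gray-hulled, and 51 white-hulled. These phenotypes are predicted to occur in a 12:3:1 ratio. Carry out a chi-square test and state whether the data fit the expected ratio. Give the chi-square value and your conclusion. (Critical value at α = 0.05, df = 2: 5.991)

0.043; consistent

Under the 12:3:1 hypothesis (Σ ratio = 16, N = 798):
  black-hulled: 798 × 12/16 = 598.5
  gray-hulled: 798 × 3/16 = 149.625
  white-hulled: 798 × 1/16 = 49.875
χ² = Σ (O − E)² / E
  black-hulled: (599 − 598.5)² / 598.5 = 0.0004
  gray-hulled: (148 − 149.625)² / 149.625 = 0.0176
  white-hulled: (51 − 49.875)² / 49.875 = 0.0254
χ² = 0.0004 + 0.0176 + 0.0254 = 0.0434 ≈ 0.043
Degrees of freedom = 3 − 1 = 2; critical value at α = 0.05 is 5.991.
Since 0.043 < 5.991, we fail to reject the null hypothesis — the data are consistent with the 12:3:1 ratio.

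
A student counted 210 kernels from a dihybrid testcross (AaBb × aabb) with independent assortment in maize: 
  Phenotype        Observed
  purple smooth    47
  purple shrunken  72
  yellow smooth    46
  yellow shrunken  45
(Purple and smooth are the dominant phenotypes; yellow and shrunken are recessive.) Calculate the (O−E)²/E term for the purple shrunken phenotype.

7.243

A dihybrid testcross with independent assortment gives a 1:1:1:1 ratio.
Under the 1:1:1:1 hypothesis (Σ ratio = 4, N = 210):
  purple smooth: 210 × 1/4 = 52.5
  purple shrunken: 210 × 1/4 = 52.5
  yellow smooth: 210 × 1/4 = 52.5
  yellow shrunken: 210 × 1/4 = 52.5
Contribution of purple shrunken: (72 − 52.5)² / 52.5 = 7.2429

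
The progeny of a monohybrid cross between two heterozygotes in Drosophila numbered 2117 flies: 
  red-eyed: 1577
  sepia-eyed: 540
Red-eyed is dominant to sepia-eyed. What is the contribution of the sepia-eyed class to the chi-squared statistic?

0.218

For a monohybrid cross between heterozygotes with complete dominance, the expected phenotypic ratio is 3:1.
The 3:1 ratio has 4 parts, so with N = 2117 the expected counts are:
  red-eyed: 2117 × 3/4 = 1587.75
  sepia-eyed: 2117 × 1/4 = 529.25
Contribution of sepia-eyed: (540 − 529.25)² / 529.25 = 0.2184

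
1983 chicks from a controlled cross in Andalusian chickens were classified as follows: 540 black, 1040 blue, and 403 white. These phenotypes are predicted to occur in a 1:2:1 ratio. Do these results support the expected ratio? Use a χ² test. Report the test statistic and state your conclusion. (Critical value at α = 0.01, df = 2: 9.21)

Expected counts for N = 1983 under a 1:2:1 ratio (total parts = 4):
  black: 1983 × 1/4 = 495.75
  blue: 1983 × 2/4 = 991.5
  white: 1983 × 1/4 = 495.75
χ² = Σ (O − E)² / E
  black: (540 − 495.75)² / 495.75 = 3.9497
  blue: (1040 − 991.5)² / 991.5 = 2.3724
  white: (403 − 495.75)² / 495.75 = 17.3526
χ² = 3.9497 + 2.3724 + 17.3526 = 23.6747 ≈ 23.675
Degrees of freedom = 3 − 1 = 2; critical value at α = 0.01 is 9.21.
Since 23.675 > 9.21, we reject the null hypothesis — the data do not fit the 1:2:1 ratio.

23.675; not consistent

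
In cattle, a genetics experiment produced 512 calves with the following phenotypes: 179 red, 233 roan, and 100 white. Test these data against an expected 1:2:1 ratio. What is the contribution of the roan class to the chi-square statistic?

Under the 1:2:1 hypothesis (Σ ratio = 4, N = 512):
  red: 512 × 1/4 = 128
  roan: 512 × 2/4 = 256
  white: 512 × 1/4 = 128
Contribution of roan: (233 − 256)² / 256 = 2.0664

2.066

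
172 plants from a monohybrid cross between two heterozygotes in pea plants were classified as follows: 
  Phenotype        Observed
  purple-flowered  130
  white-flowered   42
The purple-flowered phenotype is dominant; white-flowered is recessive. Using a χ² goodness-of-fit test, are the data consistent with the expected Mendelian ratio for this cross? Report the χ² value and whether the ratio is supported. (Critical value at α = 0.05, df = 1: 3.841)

0.031; consistent

For a monohybrid cross between heterozygotes with complete dominance, the expected phenotypic ratio is 3:1.
Total ratio parts = 4. Expected numbers out of 172:
  purple-flowered: 172 × 3/4 = 129
  white-flowered: 172 × 1/4 = 43
χ² = Σ (O − E)² / E
  purple-flowered: (130 − 129)² / 129 = 0.0078
  white-flowered: (42 − 43)² / 43 = 0.0233
χ² = 0.0078 + 0.0233 = 0.0311 ≈ 0.031
Degrees of freedom = 2 − 1 = 1; critical value at α = 0.05 is 3.841.
Since 0.031 < 3.841, we fail to reject the null hypothesis — the data are consistent with the 3:1 ratio.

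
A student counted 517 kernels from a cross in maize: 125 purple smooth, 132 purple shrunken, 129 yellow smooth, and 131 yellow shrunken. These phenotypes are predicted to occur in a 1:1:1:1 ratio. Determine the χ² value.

0.222

Total ratio parts = 4. Expected numbers out of 517:
  purple smooth: 517 × 1/4 = 129.25
  purple shrunken: 517 × 1/4 = 129.25
  yellow smooth: 517 × 1/4 = 129.25
  yellow shrunken: 517 × 1/4 = 129.25
χ² = Σ (O − E)² / E
  purple smooth: (125 − 129.25)² / 129.25 = 0.1397
  purple shrunken: (132 − 129.25)² / 129.25 = 0.0585
  yellow smooth: (129 − 129.25)² / 129.25 = 0.0005
  yellow shrunken: (131 − 129.25)² / 129.25 = 0.0237
χ² = 0.1397 + 0.0585 + 0.0005 + 0.0237 = 0.2224 ≈ 0.222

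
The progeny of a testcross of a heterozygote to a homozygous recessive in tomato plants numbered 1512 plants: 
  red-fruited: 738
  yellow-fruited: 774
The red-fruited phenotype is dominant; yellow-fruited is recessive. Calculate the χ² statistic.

A testcross of a heterozygote (Aa × aa) gives a 1:1 phenotypic ratio.
Total ratio parts = 2. Expected numbers out of 1512:
  red-fruited: 1512 × 1/2 = 756
  yellow-fruited: 1512 × 1/2 = 756
χ² = Σ (O − E)² / E
  red-fruited: (738 − 756)² / 756 = 0.4286
  yellow-fruited: (774 − 756)² / 756 = 0.4286
χ² = 0.4286 + 0.4286 = 0.8572 ≈ 0.857

0.857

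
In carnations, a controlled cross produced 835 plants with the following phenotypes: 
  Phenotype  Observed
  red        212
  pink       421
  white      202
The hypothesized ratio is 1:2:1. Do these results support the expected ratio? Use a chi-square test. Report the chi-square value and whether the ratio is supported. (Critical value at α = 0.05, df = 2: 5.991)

Expected counts for N = 835 under a 1:2:1 ratio (total parts = 4):
  red: 835 × 1/4 = 208.75
  pink: 835 × 2/4 = 417.5
  white: 835 × 1/4 = 208.75
χ² = Σ (O − E)² / E
  red: (212 − 208.75)² / 208.75 = 0.0506
  pink: (421 − 417.5)² / 417.5 = 0.0293
  white: (202 − 208.75)² / 208.75 = 0.2183
χ² = 0.0506 + 0.0293 + 0.2183 = 0.2982 ≈ 0.298
Degrees of freedom = 3 − 1 = 2; critical value at α = 0.05 is 5.991.
Since 0.298 < 5.991, we fail to reject the null hypothesis — the data are consistent with the 1:2:1 ratio.

0.298; consistent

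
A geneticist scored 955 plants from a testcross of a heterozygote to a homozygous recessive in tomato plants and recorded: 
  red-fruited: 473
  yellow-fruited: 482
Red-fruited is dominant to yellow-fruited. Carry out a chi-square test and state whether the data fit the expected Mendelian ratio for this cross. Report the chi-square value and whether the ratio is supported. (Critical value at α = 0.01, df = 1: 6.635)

0.085; consistent

A testcross of a heterozygote (Aa × aa) gives a 1:1 phenotypic ratio.
Total ratio parts = 2. Expected numbers out of 955:
  red-fruited: 955 × 1/2 = 477.5
  yellow-fruited: 955 × 1/2 = 477.5
χ² = Σ (O − E)² / E
  red-fruited: (473 − 477.5)² / 477.5 = 0.0424
  yellow-fruited: (482 − 477.5)² / 477.5 = 0.0424
χ² = 0.0424 + 0.0424 = 0.0848 ≈ 0.085
Degrees of freedom = 2 − 1 = 1; critical value at α = 0.01 is 6.635.
Since 0.085 < 6.635, we fail to reject the null hypothesis — the data are consistent with the 1:1 ratio.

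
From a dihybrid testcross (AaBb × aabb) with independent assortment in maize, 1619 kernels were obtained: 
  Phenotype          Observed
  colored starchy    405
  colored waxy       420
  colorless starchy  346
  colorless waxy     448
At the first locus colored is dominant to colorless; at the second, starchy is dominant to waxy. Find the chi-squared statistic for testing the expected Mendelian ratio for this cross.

13.724

A dihybrid testcross with independent assortment gives a 1:1:1:1 ratio.
Total ratio parts = 4. Expected numbers out of 1619:
  colored starchy: 1619 × 1/4 = 404.75
  colored waxy: 1619 × 1/4 = 404.75
  colorless starchy: 1619 × 1/4 = 404.75
  colorless waxy: 1619 × 1/4 = 404.75
χ² = Σ (O − E)² / E
  colored starchy: (405 − 404.75)² / 404.75 = 0.0002
  colored waxy: (420 − 404.75)² / 404.75 = 0.5746
  colorless starchy: (346 − 404.75)² / 404.75 = 8.5276
  colorless waxy: (448 − 404.75)² / 404.75 = 4.6215
χ² = 0.0002 + 0.5746 + 8.5276 + 4.6215 = 13.7239 ≈ 13.724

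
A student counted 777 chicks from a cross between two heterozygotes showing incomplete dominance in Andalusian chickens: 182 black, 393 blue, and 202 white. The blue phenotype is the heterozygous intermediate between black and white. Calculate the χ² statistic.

1.134

With incomplete dominance, a heterozygote × heterozygote cross gives a 1:2:1 phenotypic ratio.
Total ratio parts = 4. Expected numbers out of 777:
  black: 777 × 1/4 = 194.25
  blue: 777 × 2/4 = 388.5
  white: 777 × 1/4 = 194.25
χ² = Σ (O − E)² / E
  black: (182 − 194.25)² / 194.25 = 0.7725
  blue: (393 − 388.5)² / 388.5 = 0.0521
  white: (202 − 194.25)² / 194.25 = 0.3092
χ² = 0.7725 + 0.0521 + 0.3092 = 1.1338 ≈ 1.134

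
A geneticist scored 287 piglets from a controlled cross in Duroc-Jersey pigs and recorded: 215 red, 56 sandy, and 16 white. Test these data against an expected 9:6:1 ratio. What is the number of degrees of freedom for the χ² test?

2

A goodness-of-fit test with 3 phenotype classes has df = 3 − 1 = 2.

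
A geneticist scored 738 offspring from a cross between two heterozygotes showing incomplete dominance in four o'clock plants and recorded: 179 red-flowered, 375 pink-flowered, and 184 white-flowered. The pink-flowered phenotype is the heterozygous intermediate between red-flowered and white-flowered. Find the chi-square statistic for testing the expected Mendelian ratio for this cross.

With incomplete dominance, a heterozygote × heterozygote cross gives a 1:2:1 phenotypic ratio.
Expected counts for N = 738 under a 1:2:1 ratio (total parts = 4):
  red-flowered: 738 × 1/4 = 184.5
  pink-flowered: 738 × 2/4 = 369
  white-flowered: 738 × 1/4 = 184.5
χ² = Σ (O − E)² / E
  red-flowered: (179 − 184.5)² / 184.5 = 0.1640
  pink-flowered: (375 − 369)² / 369 = 0.0976
  white-flowered: (184 − 184.5)² / 184.5 = 0.0014
χ² = 0.1640 + 0.0976 + 0.0014 = 0.263

0.263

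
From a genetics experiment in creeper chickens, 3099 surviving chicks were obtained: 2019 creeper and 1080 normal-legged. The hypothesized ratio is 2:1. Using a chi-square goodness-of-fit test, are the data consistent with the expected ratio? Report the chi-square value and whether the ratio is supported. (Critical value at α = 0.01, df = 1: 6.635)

3.208; consistent

Under the 2:1 hypothesis (Σ ratio = 3, N = 3099):
  creeper: 3099 × 2/3 = 2066
  normal-legged: 3099 × 1/3 = 1033
χ² = Σ (O − E)² / E
  creeper: (2019 − 2066)² / 2066 = 1.0692
  normal-legged: (1080 − 1033)² / 1033 = 2.1384
χ² = 1.0692 + 2.1384 = 3.2076 ≈ 3.208
Degrees of freedom = 2 − 1 = 1; critical value at α = 0.01 is 6.635.
Since 3.208 < 6.635, we fail to reject the null hypothesis — the data are consistent with the 2:1 ratio.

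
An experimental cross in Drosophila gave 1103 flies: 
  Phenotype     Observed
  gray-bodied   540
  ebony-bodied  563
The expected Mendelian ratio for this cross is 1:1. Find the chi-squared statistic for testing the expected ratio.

0.480

The 1:1 ratio has 2 parts, so with N = 1103 the expected counts are:
  gray-bodied: 1103 × 1/2 = 551.5
  ebony-bodied: 1103 × 1/2 = 551.5
χ² = Σ (O − E)² / E
  gray-bodied: (540 − 551.5)² / 551.5 = 0.2398
  ebony-bodied: (563 − 551.5)² / 551.5 = 0.2398
χ² = 0.2398 + 0.2398 = 0.4796 ≈ 0.480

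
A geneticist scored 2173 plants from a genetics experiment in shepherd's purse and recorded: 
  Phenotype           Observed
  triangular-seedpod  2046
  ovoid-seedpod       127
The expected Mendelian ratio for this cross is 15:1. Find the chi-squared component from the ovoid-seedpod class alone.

0.572

The 15:1 ratio has 16 parts, so with N = 2173 the expected counts are:
  triangular-seedpod: 2173 × 15/16 = 2037.1875
  ovoid-seedpod: 2173 × 1/16 = 135.8125
Contribution of ovoid-seedpod: (127 − 135.8125)² / 135.8125 = 0.5718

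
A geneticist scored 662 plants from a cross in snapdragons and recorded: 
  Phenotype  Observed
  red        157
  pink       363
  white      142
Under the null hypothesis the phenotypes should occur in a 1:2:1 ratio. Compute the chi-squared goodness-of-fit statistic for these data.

6.867

Expected counts for N = 662 under a 1:2:1 ratio (total parts = 4):
  red: 662 × 1/4 = 165.5
  pink: 662 × 2/4 = 331
  white: 662 × 1/4 = 165.5
χ² = Σ (O − E)² / E
  red: (157 − 165.5)² / 165.5 = 0.4366
  pink: (363 − 331)² / 331 = 3.0937
  white: (142 − 165.5)² / 165.5 = 3.3369
χ² = 0.4366 + 3.0937 + 3.3369 = 6.8672 ≈ 6.867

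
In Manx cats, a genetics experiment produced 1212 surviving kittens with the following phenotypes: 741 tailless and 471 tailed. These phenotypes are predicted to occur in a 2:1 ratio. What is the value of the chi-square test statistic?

16.667

Under the 2:1 hypothesis (Σ ratio = 3, N = 1212):
  tailless: 1212 × 2/3 = 808
  tailed: 1212 × 1/3 = 404
χ² = Σ (O − E)² / E
  tailless: (741 − 808)² / 808 = 5.5557
  tailed: (471 − 404)² / 404 = 11.1114
χ² = 5.5557 + 11.1114 = 16.6671 ≈ 16.667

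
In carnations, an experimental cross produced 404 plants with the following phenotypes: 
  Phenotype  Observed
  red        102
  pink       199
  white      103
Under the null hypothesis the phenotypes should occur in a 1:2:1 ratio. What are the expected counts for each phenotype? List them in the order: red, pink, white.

Expected counts for N = 404 under a 1:2:1 ratio (total parts = 4):
  red: 404 × 1/4 = 101
  pink: 404 × 2/4 = 202
  white: 404 × 1/4 = 101

101, 202, 101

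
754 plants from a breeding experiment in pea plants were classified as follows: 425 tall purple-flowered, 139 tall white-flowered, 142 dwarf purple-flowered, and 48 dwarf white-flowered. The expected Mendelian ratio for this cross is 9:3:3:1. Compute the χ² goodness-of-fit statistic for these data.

Expected counts for N = 754 under a 9:3:3:1 ratio (total parts = 16):
  tall purple-flowered: 754 × 9/16 = 424.125
  tall white-flowered: 754 × 3/16 = 141.375
  dwarf purple-flowered: 754 × 3/16 = 141.375
  dwarf white-flowered: 754 × 1/16 = 47.125
χ² = Σ (O − E)² / E
  tall purple-flowered: (425 − 424.125)² / 424.125 = 0.0018
  tall white-flowered: (139 − 141.375)² / 141.375 = 0.0399
  dwarf purple-flowered: (142 − 141.375)² / 141.375 = 0.0028
  dwarf white-flowered: (48 − 47.125)² / 47.125 = 0.0162
χ² = 0.0018 + 0.0399 + 0.0028 + 0.0162 = 0.0607 ≈ 0.061

0.061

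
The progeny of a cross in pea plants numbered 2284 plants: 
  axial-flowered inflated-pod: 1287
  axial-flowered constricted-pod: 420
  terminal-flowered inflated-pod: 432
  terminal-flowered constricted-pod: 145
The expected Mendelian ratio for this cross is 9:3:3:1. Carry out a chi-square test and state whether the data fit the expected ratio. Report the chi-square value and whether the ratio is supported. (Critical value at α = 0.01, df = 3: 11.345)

0.231; consistent

Total ratio parts = 16. Expected numbers out of 2284:
  axial-flowered inflated-pod: 2284 × 9/16 = 1284.75
  axial-flowered constricted-pod: 2284 × 3/16 = 428.25
  terminal-flowered inflated-pod: 2284 × 3/16 = 428.25
  terminal-flowered constricted-pod: 2284 × 1/16 = 142.75
χ² = Σ (O − E)² / E
  axial-flowered inflated-pod: (1287 − 1284.75)² / 1284.75 = 0.0039
  axial-flowered constricted-pod: (420 − 428.25)² / 428.25 = 0.1589
  terminal-flowered inflated-pod: (432 − 428.25)² / 428.25 = 0.0328
  terminal-flowered constricted-pod: (145 − 142.75)² / 142.75 = 0.0355
χ² = 0.0039 + 0.1589 + 0.0328 + 0.0355 = 0.2311 ≈ 0.231
Degrees of freedom = 4 − 1 = 3; critical value at α = 0.01 is 11.345.
Since 0.231 < 11.345, we fail to reject the null hypothesis — the data are consistent with the 9:3:3:1 ratio.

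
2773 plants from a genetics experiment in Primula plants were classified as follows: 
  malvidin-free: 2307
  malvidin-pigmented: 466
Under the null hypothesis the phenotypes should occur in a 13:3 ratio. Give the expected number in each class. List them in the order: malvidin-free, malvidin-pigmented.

Total ratio parts = 16. Expected numbers out of 2773:
  malvidin-free: 2773 × 13/16 = 2253.0625
  malvidin-pigmented: 2773 × 3/16 = 519.9375

2253.0625, 519.9375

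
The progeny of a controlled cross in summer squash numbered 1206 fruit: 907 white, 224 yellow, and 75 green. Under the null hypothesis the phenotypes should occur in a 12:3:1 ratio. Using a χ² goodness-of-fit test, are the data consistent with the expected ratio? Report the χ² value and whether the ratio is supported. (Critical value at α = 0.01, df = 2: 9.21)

The 12:3:1 ratio has 16 parts, so with N = 1206 the expected counts are:
  white: 1206 × 12/16 = 904.5
  yellow: 1206 × 3/16 = 226.125
  green: 1206 × 1/16 = 75.375
χ² = Σ (O − E)² / E
  white: (907 − 904.5)² / 904.5 = 0.0069
  yellow: (224 − 226.125)² / 226.125 = 0.0200
  green: (75 − 75.375)² / 75.375 = 0.0019
χ² = 0.0069 + 0.0200 + 0.0019 = 0.0288 ≈ 0.029
Degrees of freedom = 3 − 1 = 2; critical value at α = 0.01 is 9.21.
Since 0.029 < 9.21, we fail to reject the null hypothesis — the data are consistent with the 12:3:1 ratio.

0.029; consistent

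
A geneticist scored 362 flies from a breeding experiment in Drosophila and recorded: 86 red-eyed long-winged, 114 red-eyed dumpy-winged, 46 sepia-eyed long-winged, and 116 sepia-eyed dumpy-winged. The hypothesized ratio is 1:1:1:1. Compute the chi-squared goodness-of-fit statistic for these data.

35.392

Total ratio parts = 4. Expected numbers out of 362:
  red-eyed long-winged: 362 × 1/4 = 90.5
  red-eyed dumpy-winged: 362 × 1/4 = 90.5
  sepia-eyed long-winged: 362 × 1/4 = 90.5
  sepia-eyed dumpy-winged: 362 × 1/4 = 90.5
χ² = Σ (O − E)² / E
  red-eyed long-winged: (86 − 90.5)² / 90.5 = 0.2238
  red-eyed dumpy-winged: (114 − 90.5)² / 90.5 = 6.1022
  sepia-eyed long-winged: (46 − 90.5)² / 90.5 = 21.8812
  sepia-eyed dumpy-winged: (116 − 90.5)² / 90.5 = 7.1851
χ² = 0.2238 + 6.1022 + 21.8812 + 7.1851 = 35.3923 ≈ 35.392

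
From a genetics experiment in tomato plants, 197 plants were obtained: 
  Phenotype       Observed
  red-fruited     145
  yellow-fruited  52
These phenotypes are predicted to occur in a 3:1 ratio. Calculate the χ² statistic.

0.205

The 3:1 ratio has 4 parts, so with N = 197 the expected counts are:
  red-fruited: 197 × 3/4 = 147.75
  yellow-fruited: 197 × 1/4 = 49.25
χ² = Σ (O − E)² / E
  red-fruited: (145 − 147.75)² / 147.75 = 0.0512
  yellow-fruited: (52 − 49.25)² / 49.25 = 0.1536
χ² = 0.0512 + 0.1536 = 0.2048 ≈ 0.205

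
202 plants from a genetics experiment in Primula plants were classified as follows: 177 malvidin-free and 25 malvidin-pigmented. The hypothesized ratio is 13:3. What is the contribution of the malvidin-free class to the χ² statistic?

Under the 13:3 hypothesis (Σ ratio = 16, N = 202):
  malvidin-free: 202 × 13/16 = 164.125
  malvidin-pigmented: 202 × 3/16 = 37.875
Contribution of malvidin-free: (177 − 164.125)² / 164.125 = 1.0100

1.010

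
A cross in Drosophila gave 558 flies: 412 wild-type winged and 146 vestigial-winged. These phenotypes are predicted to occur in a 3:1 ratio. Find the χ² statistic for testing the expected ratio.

The 3:1 ratio has 4 parts, so with N = 558 the expected counts are:
  wild-type winged: 558 × 3/4 = 418.5
  vestigial-winged: 558 × 1/4 = 139.5
χ² = Σ (O − E)² / E
  wild-type winged: (412 − 418.5)² / 418.5 = 0.1010
  vestigial-winged: (146 − 139.5)² / 139.5 = 0.3029
χ² = 0.1010 + 0.3029 = 0.4039 ≈ 0.404

0.404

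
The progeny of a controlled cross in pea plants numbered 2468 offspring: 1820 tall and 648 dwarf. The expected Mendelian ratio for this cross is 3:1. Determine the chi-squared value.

Total ratio parts = 4. Expected numbers out of 2468:
  tall: 2468 × 3/4 = 1851
  dwarf: 2468 × 1/4 = 617
χ² = Σ (O − E)² / E
  tall: (1820 − 1851)² / 1851 = 0.5192
  dwarf: (648 − 617)² / 617 = 1.5575
χ² = 0.5192 + 1.5575 = 2.0767 ≈ 2.077

2.077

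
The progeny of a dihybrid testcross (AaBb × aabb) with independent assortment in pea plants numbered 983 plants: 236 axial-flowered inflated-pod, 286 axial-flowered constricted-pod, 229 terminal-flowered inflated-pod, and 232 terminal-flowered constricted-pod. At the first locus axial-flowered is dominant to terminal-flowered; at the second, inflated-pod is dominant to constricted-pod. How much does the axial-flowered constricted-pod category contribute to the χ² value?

A dihybrid testcross with independent assortment gives a 1:1:1:1 ratio.
Total ratio parts = 4. Expected numbers out of 983:
  axial-flowered inflated-pod: 983 × 1/4 = 245.75
  axial-flowered constricted-pod: 983 × 1/4 = 245.75
  terminal-flowered inflated-pod: 983 × 1/4 = 245.75
  terminal-flowered constricted-pod: 983 × 1/4 = 245.75
Contribution of axial-flowered constricted-pod: (286 − 245.75)² / 245.75 = 6.5923

6.592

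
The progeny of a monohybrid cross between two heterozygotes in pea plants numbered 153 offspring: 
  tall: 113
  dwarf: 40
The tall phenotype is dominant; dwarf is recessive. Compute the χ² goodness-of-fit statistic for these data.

0.107

For a monohybrid cross between heterozygotes with complete dominance, the expected phenotypic ratio is 3:1.
The 3:1 ratio has 4 parts, so with N = 153 the expected counts are:
  tall: 153 × 3/4 = 114.75
  dwarf: 153 × 1/4 = 38.25
χ² = Σ (O − E)² / E
  tall: (113 − 114.75)² / 114.75 = 0.0267
  dwarf: (40 − 38.25)² / 38.25 = 0.0801
χ² = 0.0267 + 0.0801 = 0.1068 ≈ 0.107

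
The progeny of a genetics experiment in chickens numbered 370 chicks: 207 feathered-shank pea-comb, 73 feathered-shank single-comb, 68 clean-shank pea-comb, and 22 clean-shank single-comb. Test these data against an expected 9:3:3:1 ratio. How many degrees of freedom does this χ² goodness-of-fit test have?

3

A goodness-of-fit test with 4 phenotype classes has df = 4 − 1 = 3.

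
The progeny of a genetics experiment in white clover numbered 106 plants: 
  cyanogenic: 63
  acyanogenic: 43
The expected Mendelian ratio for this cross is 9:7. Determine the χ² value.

0.437

Total ratio parts = 16. Expected numbers out of 106:
  cyanogenic: 106 × 9/16 = 59.625
  acyanogenic: 106 × 7/16 = 46.375
χ² = Σ (O − E)² / E
  cyanogenic: (63 − 59.625)² / 59.625 = 0.1910
  acyanogenic: (43 − 46.375)² / 46.375 = 0.2456
χ² = 0.1910 + 0.2456 = 0.4366 ≈ 0.437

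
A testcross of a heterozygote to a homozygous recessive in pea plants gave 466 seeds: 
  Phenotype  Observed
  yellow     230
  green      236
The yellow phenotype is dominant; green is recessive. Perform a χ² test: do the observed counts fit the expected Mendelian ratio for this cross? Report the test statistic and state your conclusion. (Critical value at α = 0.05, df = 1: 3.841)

0.077; consistent

A testcross of a heterozygote (Aa × aa) gives a 1:1 phenotypic ratio.
The 1:1 ratio has 2 parts, so with N = 466 the expected counts are:
  yellow: 466 × 1/2 = 233
  green: 466 × 1/2 = 233
χ² = Σ (O − E)² / E
  yellow: (230 − 233)² / 233 = 0.0386
  green: (236 − 233)² / 233 = 0.0386
χ² = 0.0386 + 0.0386 = 0.0772 ≈ 0.077
Degrees of freedom = 2 − 1 = 1; critical value at α = 0.05 is 3.841.
Since 0.077 < 3.841, we fail to reject the null hypothesis — the data are consistent with the 1:1 ratio.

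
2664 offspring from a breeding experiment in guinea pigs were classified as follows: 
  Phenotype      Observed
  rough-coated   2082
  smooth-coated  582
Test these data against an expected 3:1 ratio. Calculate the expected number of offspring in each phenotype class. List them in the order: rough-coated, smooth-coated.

1998, 666

The 3:1 ratio has 4 parts, so with N = 2664 the expected counts are:
  rough-coated: 2664 × 3/4 = 1998
  smooth-coated: 2664 × 1/4 = 666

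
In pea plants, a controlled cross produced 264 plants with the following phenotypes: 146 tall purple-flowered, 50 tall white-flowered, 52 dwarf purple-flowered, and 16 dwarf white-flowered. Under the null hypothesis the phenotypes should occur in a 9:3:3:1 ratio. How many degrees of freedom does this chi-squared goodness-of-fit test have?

A goodness-of-fit test with 4 phenotype classes has df = 4 − 1 = 3.

3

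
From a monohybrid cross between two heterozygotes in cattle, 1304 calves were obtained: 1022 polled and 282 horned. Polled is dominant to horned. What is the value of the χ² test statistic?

For a monohybrid cross between heterozygotes with complete dominance, the expected phenotypic ratio is 3:1.
The 3:1 ratio has 4 parts, so with N = 1304 the expected counts are:
  polled: 1304 × 3/4 = 978
  horned: 1304 × 1/4 = 326
χ² = Σ (O − E)² / E
  polled: (1022 − 978)² / 978 = 1.9796
  horned: (282 − 326)² / 326 = 5.9387
χ² = 1.9796 + 5.9387 = 7.9183 ≈ 7.918

7.918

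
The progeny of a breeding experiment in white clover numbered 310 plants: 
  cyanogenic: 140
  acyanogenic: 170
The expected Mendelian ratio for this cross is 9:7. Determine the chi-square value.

15.489

Total ratio parts = 16. Expected numbers out of 310:
  cyanogenic: 310 × 9/16 = 174.375
  acyanogenic: 310 × 7/16 = 135.625
χ² = Σ (O − E)² / E
  cyanogenic: (140 − 174.375)² / 174.375 = 6.7764
  acyanogenic: (170 − 135.625)² / 135.625 = 8.7126
χ² = 6.7764 + 8.7126 = 15.489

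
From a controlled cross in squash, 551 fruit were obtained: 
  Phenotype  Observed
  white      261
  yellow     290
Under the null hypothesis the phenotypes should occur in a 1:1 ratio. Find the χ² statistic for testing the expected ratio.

Under the 1:1 hypothesis (Σ ratio = 2, N = 551):
  white: 551 × 1/2 = 275.5
  yellow: 551 × 1/2 = 275.5
χ² = Σ (O − E)² / E
  white: (261 − 275.5)² / 275.5 = 0.7632
  yellow: (290 − 275.5)² / 275.5 = 0.7632
χ² = 0.7632 + 0.7632 = 1.5264 ≈ 1.526

1.526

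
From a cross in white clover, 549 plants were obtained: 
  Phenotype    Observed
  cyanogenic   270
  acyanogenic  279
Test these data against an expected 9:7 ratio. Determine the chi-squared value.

Expected counts for N = 549 under a 9:7 ratio (total parts = 16):
  cyanogenic: 549 × 9/16 = 308.8125
  acyanogenic: 549 × 7/16 = 240.1875
χ² = Σ (O − E)² / E
  cyanogenic: (270 − 308.8125)² / 308.8125 = 4.8781
  acyanogenic: (279 − 240.1875)² / 240.1875 = 6.2718
χ² = 4.8781 + 6.2718 = 11.1499 ≈ 11.150

11.150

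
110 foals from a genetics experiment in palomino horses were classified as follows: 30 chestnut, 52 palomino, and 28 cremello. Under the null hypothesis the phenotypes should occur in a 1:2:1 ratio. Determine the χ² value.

The 1:2:1 ratio has 4 parts, so with N = 110 the expected counts are:
  chestnut: 110 × 1/4 = 27.5
  palomino: 110 × 2/4 = 55
  cremello: 110 × 1/4 = 27.5
χ² = Σ (O − E)² / E
  chestnut: (30 − 27.5)² / 27.5 = 0.2273
  palomino: (52 − 55)² / 55 = 0.1636
  cremello: (28 − 27.5)² / 27.5 = 0.0091
χ² = 0.2273 + 0.1636 + 0.0091 = 0.400

0.400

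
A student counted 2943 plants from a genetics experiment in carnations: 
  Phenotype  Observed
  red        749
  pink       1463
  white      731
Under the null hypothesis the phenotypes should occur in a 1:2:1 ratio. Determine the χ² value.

Total ratio parts = 4. Expected numbers out of 2943:
  red: 2943 × 1/4 = 735.75
  pink: 2943 × 2/4 = 1471.5
  white: 2943 × 1/4 = 735.75
χ² = Σ (O − E)² / E
  red: (749 − 735.75)² / 735.75 = 0.2386
  pink: (1463 − 1471.5)² / 1471.5 = 0.0491
  white: (731 − 735.75)² / 735.75 = 0.0307
χ² = 0.2386 + 0.0491 + 0.0307 = 0.3184 ≈ 0.318

0.318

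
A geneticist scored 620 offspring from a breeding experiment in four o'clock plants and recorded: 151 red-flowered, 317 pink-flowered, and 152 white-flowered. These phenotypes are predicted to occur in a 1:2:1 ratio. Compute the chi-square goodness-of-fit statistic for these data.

0.319

Expected counts for N = 620 under a 1:2:1 ratio (total parts = 4):
  red-flowered: 620 × 1/4 = 155
  pink-flowered: 620 × 2/4 = 310
  white-flowered: 620 × 1/4 = 155
χ² = Σ (O − E)² / E
  red-flowered: (151 − 155)² / 155 = 0.1032
  pink-flowered: (317 − 310)² / 310 = 0.1581
  white-flowered: (152 − 155)² / 155 = 0.0581
χ² = 0.1032 + 0.1581 + 0.0581 = 0.3194 ≈ 0.319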